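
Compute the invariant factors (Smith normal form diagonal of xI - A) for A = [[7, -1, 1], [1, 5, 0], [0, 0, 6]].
(x - 6)^3

The Jordan structure of A has elementary divisors (x - 6)^3. Arranging the block sizes at each eigenvalue in decreasing order and taking row products gives the invariant factors.

Invariant factors (smallest first, each dividing the next): (x - 6)^3.

Check: the last factor (x - 6)^3 is the minimal polynomial, and the product (x - 6)^3 is the characteristic polynomial.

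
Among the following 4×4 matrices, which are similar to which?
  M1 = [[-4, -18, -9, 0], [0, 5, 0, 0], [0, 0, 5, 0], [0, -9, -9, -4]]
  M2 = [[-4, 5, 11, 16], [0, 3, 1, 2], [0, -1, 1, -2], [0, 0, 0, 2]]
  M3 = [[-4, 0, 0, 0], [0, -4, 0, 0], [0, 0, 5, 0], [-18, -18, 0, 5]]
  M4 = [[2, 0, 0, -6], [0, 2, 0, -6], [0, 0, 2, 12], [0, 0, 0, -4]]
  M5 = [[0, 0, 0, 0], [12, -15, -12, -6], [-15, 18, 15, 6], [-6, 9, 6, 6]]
Characteristic polynomials: χ_{M1} = (x - 5)^2(x + 4)^2, χ_{M2} = (x - 2)^3(x + 4), χ_{M3} = (x - 5)^2(x + 4)^2, χ_{M4} = (x - 2)^3(x + 4), χ_{M5} = x^2(x - 3)^2.

{M1, M3}: invariant factors (x - 5)(x + 4), (x - 5)(x + 4).

{M2}: invariant factors x - 2, (x - 2)^2(x + 4).

{M4}: invariant factors x - 2, x - 2, (x - 2)(x + 4).

{M5}: invariant factors x(x - 3), x(x - 3).

Matrices are similar if and only if their invariant-factor lists agree; the partition into similarity classes is {M1, M3}, {M2}, {M4}, {M5}.

4 classes: {M1, M3}, {M2}, {M4}, {M5}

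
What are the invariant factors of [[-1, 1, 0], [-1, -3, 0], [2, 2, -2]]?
x + 2, (x + 2)^2

The Jordan structure of A has elementary divisors (x + 2)^2, (x + 2). Arranging the block sizes at each eigenvalue in decreasing order and taking row products gives the invariant factors.

Invariant factors (smallest first, each dividing the next): x + 2, (x + 2)^2.

Check: the last factor (x + 2)^2 is the minimal polynomial, and the product (x + 2)^3 is the characteristic polynomial.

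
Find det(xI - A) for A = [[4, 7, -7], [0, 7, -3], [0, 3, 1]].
xI - A = [[x - 4, -7, 7], [0, x - 7, 3], [0, -3, x - 1]].

Expanding det(xI - A) along the first row:
det(xI - A) = + (x - 4)·det([[x - 7, 3], [-3, x - 1]]) - (-7)·det([[0, 3], [0, x - 1]]) + (7)·det([[0, x - 7], [0, -3]]).

Evaluating gives χ_A(x) = x^3 - 12x^2 + 48x - 64 = (x - 4)^3.

χ_A(x) = (x - 4)^3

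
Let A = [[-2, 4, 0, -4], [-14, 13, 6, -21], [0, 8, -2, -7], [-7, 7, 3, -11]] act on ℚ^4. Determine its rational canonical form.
The invariant factors of A (the non-unit diagonal entries of the Smith normal form of xI - A over ℚ[x]) are (x + 2)(x^3 + x + 5), each dividing the next. The characteristic polynomial is their product, (x + 2)(x^3 + x + 5).

The rational canonical form is the block-diagonal matrix of companion matrices C(f_i):
R = [[0, 0, 0, -10], [1, 0, 0, -7], [0, 1, 0, -1], [0, 0, 1, -2]].

Note the characteristic polynomial does not split into linear factors over ℚ, so A has no Jordan form over ℚ; the rational canonical form exists over any field.

R = [[0, 0, 0, -10], [1, 0, 0, -7], [0, 1, 0, -1], [0, 0, 1, -2]]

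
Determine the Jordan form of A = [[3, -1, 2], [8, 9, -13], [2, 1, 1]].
J = [[4, 1, 0], [0, 4, 0], [0, 0, 5]]

The characteristic polynomial is det(xI - A) = (x - 5)(x - 4)^2, so the eigenvalues are 4 (algebraic multiplicity 2), 5 (algebraic multiplicity 1).

For λ = 4: rank(A - 4I) = 2, rank((A - 4I)^2) = 1. The eigenspace has dimension 3 - 2 = 1, so there is 1 Jordan block; the rank sequence gives block sizes [2].

For λ = 5: algebraic multiplicity 1 gives one 1×1 block.

Assembling the blocks gives the Jordan form J above.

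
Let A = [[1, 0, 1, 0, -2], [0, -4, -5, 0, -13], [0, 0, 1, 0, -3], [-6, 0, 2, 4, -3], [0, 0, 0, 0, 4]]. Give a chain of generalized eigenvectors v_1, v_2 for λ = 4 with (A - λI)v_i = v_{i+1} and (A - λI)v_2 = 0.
We seek v_1 ∈ ker((A - 4I)^2) \ ker(A - 4I), then set v_{i+1} = (A - 4I) v_i.

One such chain is v_1 = [[-1, -1, -1, 3, 1]]^T, v_2 = [[0, 0, 0, 1, 0]]^T. Check: (A - 4I) v_2 = [[0, 0, 0, 0, 0]]^T = 0.

v_1 = [[-1, -1, -1, 3, 1]]^T, v_2 = [[0, 0, 0, 1, 0]]^T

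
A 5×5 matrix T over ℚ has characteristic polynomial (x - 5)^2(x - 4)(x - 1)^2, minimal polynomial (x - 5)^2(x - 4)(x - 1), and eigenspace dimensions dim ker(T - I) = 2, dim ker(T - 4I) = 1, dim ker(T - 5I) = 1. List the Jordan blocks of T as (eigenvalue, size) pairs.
Jordan blocks: (1, 1), (1, 1), (4, 1), (5, 2)

λ = 1: algebraic multiplicity 2 (exponent in χ_T), largest block size 1 (exponent in m_T), 2 blocks (geometric multiplicity). These force block sizes [1, 1].
λ = 4: algebraic multiplicity 1 (exponent in χ_T), largest block size 1 (exponent in m_T), 1 block (geometric multiplicity). This forces block sizes [1].
λ = 5: algebraic multiplicity 2 (exponent in χ_T), largest block size 2 (exponent in m_T), 1 block (geometric multiplicity). This forces block sizes [2].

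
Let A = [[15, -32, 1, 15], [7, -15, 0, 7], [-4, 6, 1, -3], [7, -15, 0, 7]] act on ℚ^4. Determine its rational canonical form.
The invariant factors of A (the non-unit diagonal entries of the Smith normal form of xI - A over ℚ[x]) are x(x - 6)(x^2 - 2x - 2), each dividing the next. The characteristic polynomial is their product, x(x - 6)(x^2 - 2x - 2).

The rational canonical form is the block-diagonal matrix of companion matrices C(f_i):
R = [[0, 0, 0, 0], [1, 0, 0, -12], [0, 1, 0, -10], [0, 0, 1, 8]].

Note the characteristic polynomial does not split into linear factors over ℚ, so A has no Jordan form over ℚ; the rational canonical form exists over any field.

R = [[0, 0, 0, 0], [1, 0, 0, -12], [0, 1, 0, -10], [0, 0, 1, 8]]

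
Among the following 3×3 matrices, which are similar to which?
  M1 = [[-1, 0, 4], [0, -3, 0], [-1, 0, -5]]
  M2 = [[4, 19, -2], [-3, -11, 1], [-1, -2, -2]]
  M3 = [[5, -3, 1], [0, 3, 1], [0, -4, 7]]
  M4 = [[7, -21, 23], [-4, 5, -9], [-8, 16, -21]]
3 classes: {M1}, {M2, M4}, {M3}

Characteristic polynomials: χ_{M1} = (x + 3)^3, χ_{M2} = (x + 3)^3, χ_{M3} = (x - 5)^3, χ_{M4} = (x + 3)^3.

{M1}: invariant factors x + 3, (x + 3)^2.

{M2, M4}: invariant factors (x + 3)^3.

{M3}: invariant factors (x - 5)^3.

Matrices are similar if and only if their invariant-factor lists agree; the partition into similarity classes is {M1}, {M2, M4}, {M3}.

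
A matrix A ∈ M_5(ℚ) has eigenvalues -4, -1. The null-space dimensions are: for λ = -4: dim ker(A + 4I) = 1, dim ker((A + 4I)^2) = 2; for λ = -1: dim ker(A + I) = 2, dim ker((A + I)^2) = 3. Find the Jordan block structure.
Jordan blocks: (-4, 2), (-1, 2), (-1, 1)

λ = -4: successive nullity increments [1, 1] count blocks of size ≥ k; block sizes are [2].
λ = -1: successive nullity increments [2, 1] count blocks of size ≥ k; block sizes are [2, 1].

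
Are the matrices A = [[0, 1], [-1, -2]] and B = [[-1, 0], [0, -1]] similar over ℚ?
Both have characteristic polynomial (x + 1)^2, but the minimal polynomial of A is (x + 1)^2 while the minimal polynomial of B is x + 1. The minimal polynomial is a similarity invariant, so A and B are not similar.

No.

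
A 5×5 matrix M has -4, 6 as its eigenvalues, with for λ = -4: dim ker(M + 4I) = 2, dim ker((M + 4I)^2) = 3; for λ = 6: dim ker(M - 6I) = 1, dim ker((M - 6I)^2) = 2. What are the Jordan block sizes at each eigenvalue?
Jordan blocks: (-4, 2), (-4, 1), (6, 2)

λ = -4: successive nullity increments [2, 1] count blocks of size ≥ k; block sizes are [2, 1].
λ = 6: successive nullity increments [1, 1] count blocks of size ≥ k; block sizes are [2].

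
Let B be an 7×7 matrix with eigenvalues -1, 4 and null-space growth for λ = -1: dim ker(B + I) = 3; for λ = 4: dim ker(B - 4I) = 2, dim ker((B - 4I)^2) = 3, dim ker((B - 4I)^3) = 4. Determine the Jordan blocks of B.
Jordan blocks: (-1, 1), (-1, 1), (-1, 1), (4, 3), (4, 1)

λ = -1: successive nullity increments [3] count blocks of size ≥ k; block sizes are [1, 1, 1].
λ = 4: successive nullity increments [2, 1, 1] count blocks of size ≥ k; block sizes are [3, 1].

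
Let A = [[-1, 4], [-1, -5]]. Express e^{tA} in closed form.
A has Jordan form J = [[-3, 1], [0, -3]] with A = PJP^{-1}, so e^{tA} = P e^{tJ} P^{-1}.

For a Jordan block J_k(λ), e^{tJ_k(λ)} = e^{λt} · (I + tN + t^2 N^2/2! + ... + t^{k-1} N^{k-1}/(k-1)!) where N is the nilpotent superdiagonal part.

Assembling the blocks and conjugating back gives the entries of e^{tA} as shown above.

e^{tA} = [[(2*t + 1)*e^{-3*t}, 4*t*e^{-3*t}], [-t*e^{-3*t}, (1 - 2*t)*e^{-3*t}]]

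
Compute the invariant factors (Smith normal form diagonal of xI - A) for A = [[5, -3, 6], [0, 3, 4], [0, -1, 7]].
x - 5, (x - 5)^2

The Jordan structure of A has elementary divisors (x - 5)^2, (x - 5). Arranging the block sizes at each eigenvalue in decreasing order and taking row products gives the invariant factors.

Invariant factors (smallest first, each dividing the next): x - 5, (x - 5)^2.

Check: the last factor (x - 5)^2 is the minimal polynomial, and the product (x - 5)^3 is the characteristic polynomial.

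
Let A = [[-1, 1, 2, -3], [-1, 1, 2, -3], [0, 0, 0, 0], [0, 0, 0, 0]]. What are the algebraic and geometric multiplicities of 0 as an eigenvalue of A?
The characteristic polynomial is x^4, so the factor x appears with exponent 4: the algebraic multiplicity is 4.

rank(A) = 1, so the eigenspace has dimension 4 - 1 = 3: the geometric multiplicity is 3.

Since 3 < 4, A is not diagonalizable.

algebraic multiplicity 4, geometric multiplicity 3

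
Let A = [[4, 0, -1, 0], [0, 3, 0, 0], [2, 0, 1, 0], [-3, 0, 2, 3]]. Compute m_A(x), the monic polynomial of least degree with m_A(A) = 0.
The characteristic polynomial factors as (x - 3)^3(x - 2). The minimal polynomial is ∏(x - λ)^{k_λ} where k_λ is the size of the largest Jordan block at λ.

For λ = 2: rank(A - 2I) = 3, and the largest Jordan block has size 1 (the smallest k with rank((A - 2I)^k) = rank((A - 2I)^(k+1))).
For λ = 3: rank(A - 3I) = 2, and the largest Jordan block has size 2 (the smallest k with rank((A - 3I)^k) = rank((A - 3I)^(k+1))).

So m_A(x) = (x - 3)^2(x - 2).

m_A(x) = (x - 3)^2(x - 2)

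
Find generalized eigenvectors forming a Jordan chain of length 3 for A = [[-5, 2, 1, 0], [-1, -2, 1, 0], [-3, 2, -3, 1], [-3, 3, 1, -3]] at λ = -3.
v_1 = [[0, 0, 0, 1]]^T, v_2 = [[0, 0, 1, 0]]^T, v_3 = [[1, 1, 0, 1]]^T

We seek v_1 ∈ ker((A + 3I)^3) \ ker((A + 3I)^2), then set v_{i+1} = (A + 3I) v_i.

One such chain is v_1 = [[0, 0, 0, 1]]^T, v_2 = [[0, 0, 1, 0]]^T, v_3 = [[1, 1, 0, 1]]^T. Check: (A + 3I) v_3 = [[0, 0, 0, 0]]^T = 0.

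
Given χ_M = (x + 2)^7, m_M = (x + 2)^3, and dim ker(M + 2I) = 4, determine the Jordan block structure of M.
λ = -2: algebraic multiplicity 7 (exponent in χ_M), largest block size 3 (exponent in m_M), 4 blocks (geometric multiplicity). These force block sizes [3, 2, 1, 1].

Jordan blocks: (-2, 3), (-2, 2), (-2, 1), (-2, 1)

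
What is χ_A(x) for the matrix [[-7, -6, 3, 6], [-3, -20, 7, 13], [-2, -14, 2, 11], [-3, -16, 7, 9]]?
χ_A(x) = (x + 4)^4

xI - A = [[x + 7, 6, -3, -6], [3, x + 20, -7, -13], [2, 14, x - 2, -11], [3, 16, -7, x - 9]].

Expanding det(xI - A) along the first row:
det(xI - A) = + (x + 7)·det([[x + 20, -7, -13], [14, x - 2, -11], [16, -7, x - 9]]) - (6)·det([[3, -7, -13], [2, x - 2, -11], [3, -7, x - 9]]) + (-3)·det([[3, x + 20, -13], [2, 14, -11], [3, 16, x - 9]]) - (-6)·det([[3, x + 20, -7], [2, 14, x - 2], [3, 16, -7]]).

Evaluating gives χ_A(x) = x^4 + 16x^3 + 96x^2 + 256x + 256 = (x + 4)^4.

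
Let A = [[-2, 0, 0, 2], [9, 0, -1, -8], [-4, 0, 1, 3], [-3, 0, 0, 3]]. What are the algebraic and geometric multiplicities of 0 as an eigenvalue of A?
algebraic multiplicity 2, geometric multiplicity 2

The characteristic polynomial is x^2(x - 1)^2, so the factor x appears with exponent 2: the algebraic multiplicity is 2.

rank(A) = 2, so the eigenspace has dimension 4 - 2 = 2: the geometric multiplicity is 2.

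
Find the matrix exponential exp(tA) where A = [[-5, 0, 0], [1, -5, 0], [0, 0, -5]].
e^{tA} = [[e^{-5*t}, 0, 0], [t*e^{-5*t}, e^{-5*t}, 0], [0, 0, e^{-5*t}]]

A has Jordan form J = [[-5, 1, 0], [0, -5, 0], [0, 0, -5]] with A = PJP^{-1}, so e^{tA} = P e^{tJ} P^{-1}.

For a Jordan block J_k(λ), e^{tJ_k(λ)} = e^{λt} · (I + tN + t^2 N^2/2! + ... + t^{k-1} N^{k-1}/(k-1)!) where N is the nilpotent superdiagonal part.

Assembling the blocks and conjugating back gives the entries of e^{tA} as shown above.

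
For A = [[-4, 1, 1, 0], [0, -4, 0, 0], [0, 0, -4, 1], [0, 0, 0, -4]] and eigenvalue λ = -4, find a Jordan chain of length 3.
v_1 = [[0, -1, 0, 1]]^T, v_2 = [[-1, 0, 1, 0]]^T, v_3 = [[1, 0, 0, 0]]^T

We seek v_1 ∈ ker((A + 4I)^3) \ ker((A + 4I)^2), then set v_{i+1} = (A + 4I) v_i.

One such chain is v_1 = [[0, -1, 0, 1]]^T, v_2 = [[-1, 0, 1, 0]]^T, v_3 = [[1, 0, 0, 0]]^T. Check: (A + 4I) v_3 = [[0, 0, 0, 0]]^T = 0.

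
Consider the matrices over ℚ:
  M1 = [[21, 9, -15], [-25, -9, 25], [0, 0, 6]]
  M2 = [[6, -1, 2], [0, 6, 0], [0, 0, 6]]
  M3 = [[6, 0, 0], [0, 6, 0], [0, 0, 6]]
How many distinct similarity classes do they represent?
2 classes: {M1, M2}, {M3}

Characteristic polynomials: χ_{M1} = (x - 6)^3, χ_{M2} = (x - 6)^3, χ_{M3} = (x - 6)^3.

{M1, M2}: invariant factors x - 6, (x - 6)^2.

{M3}: invariant factors x - 6, x - 6, x - 6.

Matrices are similar if and only if their invariant-factor lists agree; the partition into similarity classes is {M1, M2}, {M3}.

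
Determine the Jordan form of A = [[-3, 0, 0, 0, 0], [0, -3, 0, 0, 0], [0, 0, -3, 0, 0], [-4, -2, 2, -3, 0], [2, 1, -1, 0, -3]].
J = [[-3, 1, 0, 0, 0], [0, -3, 0, 0, 0], [0, 0, -3, 0, 0], [0, 0, 0, -3, 0], [0, 0, 0, 0, -3]]

The characteristic polynomial is det(xI - A) = (x + 3)^5, so the eigenvalues are -3 (algebraic multiplicity 5).

For λ = -3: rank(A + 3I) = 1, rank((A + 3I)^2) = 0. The eigenspace has dimension 5 - 1 = 4, so there are 4 Jordan blocks; the rank sequence gives block sizes [2, 1, 1, 1].

Assembling the blocks gives the Jordan form J above.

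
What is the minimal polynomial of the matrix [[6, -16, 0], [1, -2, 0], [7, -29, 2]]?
m_A(x) = (x - 2)^3

The characteristic polynomial factors as (x - 2)^3. The minimal polynomial is ∏(x - λ)^{k_λ} where k_λ is the size of the largest Jordan block at λ.

For λ = 2: rank(A - 2I) = 2, and the largest Jordan block has size 3 (the smallest k with rank((A - 2I)^k) = rank((A - 2I)^(k+1))).

So m_A(x) = (x - 2)^3.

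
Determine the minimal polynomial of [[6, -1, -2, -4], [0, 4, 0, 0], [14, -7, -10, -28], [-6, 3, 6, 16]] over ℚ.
The characteristic polynomial factors as (x - 4)^4. The minimal polynomial is ∏(x - λ)^{k_λ} where k_λ is the size of the largest Jordan block at λ.

For λ = 4: rank(A - 4I) = 1, and the largest Jordan block has size 2 (the smallest k with rank((A - 4I)^k) = rank((A - 4I)^(k+1))).

So m_A(x) = (x - 4)^2.

m_A(x) = (x - 4)^2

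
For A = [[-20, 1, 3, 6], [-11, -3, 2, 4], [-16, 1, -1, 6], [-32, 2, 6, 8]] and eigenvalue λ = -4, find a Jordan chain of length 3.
v_1 = [[0, 0, 1, 0]]^T, v_2 = [[3, 2, 3, 6]]^T, v_3 = [[-1, -1, -1, -2]]^T

We seek v_1 ∈ ker((A + 4I)^3) \ ker((A + 4I)^2), then set v_{i+1} = (A + 4I) v_i.

One such chain is v_1 = [[0, 0, 1, 0]]^T, v_2 = [[3, 2, 3, 6]]^T, v_3 = [[-1, -1, -1, -2]]^T. Check: (A + 4I) v_3 = [[0, 0, 0, 0]]^T = 0.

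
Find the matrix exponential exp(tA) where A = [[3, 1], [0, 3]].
A has Jordan form J = [[3, 1], [0, 3]] with A = PJP^{-1}, so e^{tA} = P e^{tJ} P^{-1}.

For a Jordan block J_k(λ), e^{tJ_k(λ)} = e^{λt} · (I + tN + t^2 N^2/2! + ... + t^{k-1} N^{k-1}/(k-1)!) where N is the nilpotent superdiagonal part.

Assembling the blocks and conjugating back gives the entries of e^{tA} as shown above.

e^{tA} = [[e^{3*t}, t*e^{3*t}], [0, e^{3*t}]]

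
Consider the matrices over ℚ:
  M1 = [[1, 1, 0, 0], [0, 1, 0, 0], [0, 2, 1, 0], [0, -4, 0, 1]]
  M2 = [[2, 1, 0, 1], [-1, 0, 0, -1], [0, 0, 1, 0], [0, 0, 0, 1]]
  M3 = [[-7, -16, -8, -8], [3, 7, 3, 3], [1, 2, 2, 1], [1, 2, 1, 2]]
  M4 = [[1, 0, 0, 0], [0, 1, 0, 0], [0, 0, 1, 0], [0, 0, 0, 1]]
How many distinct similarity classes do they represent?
Characteristic polynomials: χ_{M1} = (x - 1)^4, χ_{M2} = (x - 1)^4, χ_{M3} = (x - 1)^4, χ_{M4} = (x - 1)^4.

{M1, M2, M3}: invariant factors x - 1, x - 1, (x - 1)^2.

{M4}: invariant factors x - 1, x - 1, x - 1, x - 1.

Matrices are similar if and only if their invariant-factor lists agree; the partition into similarity classes is {M1, M2, M3}, {M4}.

2 classes: {M1, M2, M3}, {M4}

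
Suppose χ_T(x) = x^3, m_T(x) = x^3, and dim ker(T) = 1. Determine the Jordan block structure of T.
λ = 0: algebraic multiplicity 3 (exponent in χ_T), largest block size 3 (exponent in m_T), 1 block (geometric multiplicity). This forces block sizes [3].

Jordan blocks: (0, 3)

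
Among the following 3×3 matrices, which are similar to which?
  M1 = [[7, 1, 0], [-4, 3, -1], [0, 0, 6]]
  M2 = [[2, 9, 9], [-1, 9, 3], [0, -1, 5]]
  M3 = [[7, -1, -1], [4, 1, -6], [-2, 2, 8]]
Characteristic polynomials: χ_{M1} = (x - 6)(x - 5)^2, χ_{M2} = (x - 6)(x - 5)^2, χ_{M3} = (x - 6)(x - 5)^2.

{M1, M2, M3}: invariant factors (x - 6)(x - 5)^2.

Matrices are similar if and only if their invariant-factor lists agree; the partition into similarity classes is {M1, M2, M3}.

1 class: {M1, M2, M3}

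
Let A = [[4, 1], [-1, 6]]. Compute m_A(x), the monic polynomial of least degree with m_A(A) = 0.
The characteristic polynomial factors as (x - 5)^2. The minimal polynomial is ∏(x - λ)^{k_λ} where k_λ is the size of the largest Jordan block at λ.

For λ = 5: rank(A - 5I) = 1, and the largest Jordan block has size 2 (the smallest k with rank((A - 5I)^k) = rank((A - 5I)^(k+1))).

So m_A(x) = (x - 5)^2.

m_A(x) = (x - 5)^2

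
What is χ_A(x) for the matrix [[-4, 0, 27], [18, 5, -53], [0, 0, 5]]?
χ_A(x) = (x - 5)^2(x + 4)

xI - A = [[x + 4, 0, -27], [-18, x - 5, 53], [0, 0, x - 5]].

Expanding det(xI - A) along the first row:
det(xI - A) = + (x + 4)·det([[x - 5, 53], [0, x - 5]]) - (0)·det([[-18, 53], [0, x - 5]]) + (-27)·det([[-18, x - 5], [0, 0]]).

Evaluating gives χ_A(x) = x^3 - 6x^2 - 15x + 100 = (x - 5)^2(x + 4).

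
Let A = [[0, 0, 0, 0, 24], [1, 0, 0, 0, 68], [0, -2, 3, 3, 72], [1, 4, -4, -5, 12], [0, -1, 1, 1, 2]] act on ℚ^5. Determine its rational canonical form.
R = [[0, 0, 0, 0, 24], [1, 0, 0, 0, 68], [0, 1, 0, 0, 66], [0, 0, 1, 0, 23], [0, 0, 0, 1, 0]]

The invariant factors of A (the non-unit diagonal entries of the Smith normal form of xI - A over ℚ[x]) are (x - 6)(x + 1)^2(x + 2)^2, each dividing the next. The characteristic polynomial is their product, (x - 6)(x + 1)^2(x + 2)^2.

The rational canonical form is the block-diagonal matrix of companion matrices C(f_i):
R = [[0, 0, 0, 0, 24], [1, 0, 0, 0, 68], [0, 1, 0, 0, 66], [0, 0, 1, 0, 23], [0, 0, 0, 1, 0]].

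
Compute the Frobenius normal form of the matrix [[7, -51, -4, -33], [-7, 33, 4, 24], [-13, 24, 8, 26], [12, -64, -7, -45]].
The invariant factors of A (the non-unit diagonal entries of the Smith normal form of xI - A over ℚ[x]) are (x - 3)(x^3 - 3), each dividing the next. The characteristic polynomial is their product, (x - 3)(x^3 - 3).

The rational canonical form is the block-diagonal matrix of companion matrices C(f_i):
R = [[0, 0, 0, -9], [1, 0, 0, 3], [0, 1, 0, 0], [0, 0, 1, 3]].

Note the characteristic polynomial does not split into linear factors over ℚ, so A has no Jordan form over ℚ; the rational canonical form exists over any field.

R = [[0, 0, 0, -9], [1, 0, 0, 3], [0, 1, 0, 0], [0, 0, 1, 3]]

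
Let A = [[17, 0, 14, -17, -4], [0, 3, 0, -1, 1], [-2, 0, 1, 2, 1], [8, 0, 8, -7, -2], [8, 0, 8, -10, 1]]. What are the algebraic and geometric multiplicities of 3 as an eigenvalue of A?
The characteristic polynomial is (x - 3)^5, so the factor x - 3 appears with exponent 5: the algebraic multiplicity is 5.

rank(A - 3I) = 2, so the eigenspace has dimension 5 - 2 = 3: the geometric multiplicity is 3.

Since 3 < 5, A is not diagonalizable.

algebraic multiplicity 5, geometric multiplicity 3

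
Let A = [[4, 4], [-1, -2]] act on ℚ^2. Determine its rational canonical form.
The invariant factors of A (the non-unit diagonal entries of the Smith normal form of xI - A over ℚ[x]) are x^2 - 2x - 4, each dividing the next. The characteristic polynomial is their product, x^2 - 2x - 4.

The rational canonical form is the block-diagonal matrix of companion matrices C(f_i):
R = [[0, 4], [1, 2]].

Note the characteristic polynomial does not split into linear factors over ℚ, so A has no Jordan form over ℚ; the rational canonical form exists over any field.

R = [[0, 4], [1, 2]]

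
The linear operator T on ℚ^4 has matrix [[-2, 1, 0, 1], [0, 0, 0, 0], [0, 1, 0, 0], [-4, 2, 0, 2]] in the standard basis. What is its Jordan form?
The characteristic polynomial is det(xI - A) = x^4, so the eigenvalues are 0 (algebraic multiplicity 4).

For λ = 0: rank(A) = 2, rank(A^2) = 0. The eigenspace has dimension 4 - 2 = 2, so there are 2 Jordan blocks; the rank sequence gives block sizes [2, 2].

Assembling the blocks gives the Jordan form J above.

J = [[0, 1, 0, 0], [0, 0, 0, 0], [0, 0, 0, 1], [0, 0, 0, 0]]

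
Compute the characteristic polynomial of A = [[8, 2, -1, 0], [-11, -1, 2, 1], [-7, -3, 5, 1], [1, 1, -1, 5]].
xI - A = [[x - 8, -2, 1, 0], [11, x + 1, -2, -1], [7, 3, x - 5, -1], [-1, -1, 1, x - 5]].

Expanding det(xI - A) along the first row:
det(xI - A) = + (x - 8)·det([[x + 1, -2, -1], [3, x - 5, -1], [-1, 1, x - 5]]) - (-2)·det([[11, -2, -1], [7, x - 5, -1], [-1, 1, x - 5]]) + (1)·det([[11, x + 1, -1], [7, 3, -1], [-1, -1, x - 5]]) - (0)·det([[11, x + 1, -2], [7, 3, x - 5], [-1, -1, 1]]).

Evaluating gives χ_A(x) = x^4 - 17x^3 + 108x^2 - 304x + 320 = (x - 5)(x - 4)^3.

χ_A(x) = (x - 5)(x - 4)^3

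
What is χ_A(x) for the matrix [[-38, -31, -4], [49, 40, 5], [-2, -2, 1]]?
xI - A = [[x + 38, 31, 4], [-49, x - 40, -5], [2, 2, x - 1]].

Expanding det(xI - A) along the first row:
det(xI - A) = + (x + 38)·det([[x - 40, -5], [2, x - 1]]) - (31)·det([[-49, -5], [2, x - 1]]) + (4)·det([[-49, x - 40], [2, 2]]).

Evaluating gives χ_A(x) = x^3 - 3x^2 + 3x - 1 = (x - 1)^3.

χ_A(x) = (x - 1)^3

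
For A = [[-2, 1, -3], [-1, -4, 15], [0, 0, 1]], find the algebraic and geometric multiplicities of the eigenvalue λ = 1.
The characteristic polynomial is (x - 1)(x + 3)^2, so the factor x - 1 appears with exponent 1: the algebraic multiplicity is 1.

rank(A - I) = 2, so the eigenspace has dimension 3 - 2 = 1: the geometric multiplicity is 1.

algebraic multiplicity 1, geometric multiplicity 1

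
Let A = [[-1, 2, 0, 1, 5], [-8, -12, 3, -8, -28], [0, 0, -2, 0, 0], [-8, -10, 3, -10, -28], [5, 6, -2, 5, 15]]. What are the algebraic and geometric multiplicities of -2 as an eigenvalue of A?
The characteristic polynomial is (x + 2)^5, so the factor x + 2 appears with exponent 5: the algebraic multiplicity is 5.

rank(A + 2I) = 2, so the eigenspace has dimension 5 - 2 = 3: the geometric multiplicity is 3.

Since 3 < 5, A is not diagonalizable.

algebraic multiplicity 5, geometric multiplicity 3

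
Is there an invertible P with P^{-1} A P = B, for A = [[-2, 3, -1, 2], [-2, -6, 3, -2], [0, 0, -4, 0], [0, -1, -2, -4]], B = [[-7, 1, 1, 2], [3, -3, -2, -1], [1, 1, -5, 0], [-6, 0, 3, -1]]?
Yes.

Two matrices over a field are similar if and only if they have the same invariant factors.

Both A and B have characteristic polynomial (x + 4)^4 and minimal polynomial (x + 4)^3. Computing further, both have invariant factors x + 4, (x + 4)^3. Hence A and B are similar.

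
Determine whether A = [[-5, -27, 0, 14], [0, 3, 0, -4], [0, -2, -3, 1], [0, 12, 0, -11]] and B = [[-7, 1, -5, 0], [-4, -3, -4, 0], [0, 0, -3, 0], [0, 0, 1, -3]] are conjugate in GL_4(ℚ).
Yes.

Two matrices over a field are similar if and only if they have the same invariant factors.

Both A and B have characteristic polynomial (x + 3)^2(x + 5)^2 and minimal polynomial (x + 3)^2(x + 5)^2. Computing further, both have invariant factors (x + 3)^2(x + 5)^2. Hence A and B are similar.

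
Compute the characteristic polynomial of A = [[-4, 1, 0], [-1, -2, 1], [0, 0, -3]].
xI - A = [[x + 4, -1, 0], [1, x + 2, -1], [0, 0, x + 3]].

Expanding det(xI - A) along the first row:
det(xI - A) = + (x + 4)·det([[x + 2, -1], [0, x + 3]]) - (-1)·det([[1, -1], [0, x + 3]]) + (0)·det([[1, x + 2], [0, 0]]).

Evaluating gives χ_A(x) = x^3 + 9x^2 + 27x + 27 = (x + 3)^3.

χ_A(x) = (x + 3)^3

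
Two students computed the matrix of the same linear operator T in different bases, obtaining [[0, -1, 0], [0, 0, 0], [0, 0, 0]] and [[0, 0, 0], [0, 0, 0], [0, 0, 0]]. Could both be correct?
Both have characteristic polynomial x^3, but the minimal polynomial of A is x^2 while the minimal polynomial of B is x. The minimal polynomial is a similarity invariant, so A and B are not similar.

No.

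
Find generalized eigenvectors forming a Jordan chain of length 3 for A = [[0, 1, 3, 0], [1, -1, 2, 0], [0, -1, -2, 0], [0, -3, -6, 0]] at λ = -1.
We seek v_1 ∈ ker((A + I)^3) \ ker((A + I)^2), then set v_{i+1} = (A + I) v_i.

One such chain is v_1 = [[3, 1, -1, -3]]^T, v_2 = [[1, 1, 0, 0]]^T, v_3 = [[2, 1, -1, -3]]^T. Check: (A + I) v_3 = [[0, 0, 0, 0]]^T = 0.

v_1 = [[3, 1, -1, -3]]^T, v_2 = [[1, 1, 0, 0]]^T, v_3 = [[2, 1, -1, -3]]^T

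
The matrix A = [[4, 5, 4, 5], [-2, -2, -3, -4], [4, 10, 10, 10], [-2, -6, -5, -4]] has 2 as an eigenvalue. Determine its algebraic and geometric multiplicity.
algebraic multiplicity 4, geometric multiplicity 2

The characteristic polynomial is (x - 2)^4, so the factor x - 2 appears with exponent 4: the algebraic multiplicity is 4.

rank(A - 2I) = 2, so the eigenspace has dimension 4 - 2 = 2: the geometric multiplicity is 2.

Since 2 < 4, A is not diagonalizable.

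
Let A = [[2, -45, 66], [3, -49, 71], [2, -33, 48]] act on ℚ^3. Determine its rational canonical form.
R = [[0, 0, 6], [1, 0, 8], [0, 1, 1]]

The invariant factors of A (the non-unit diagonal entries of the Smith normal form of xI - A over ℚ[x]) are (x + 1)(x^2 - 2x - 6), each dividing the next. The characteristic polynomial is their product, (x + 1)(x^2 - 2x - 6).

The rational canonical form is the block-diagonal matrix of companion matrices C(f_i):
R = [[0, 0, 6], [1, 0, 8], [0, 1, 1]].

Note the characteristic polynomial does not split into linear factors over ℚ, so A has no Jordan form over ℚ; the rational canonical form exists over any field.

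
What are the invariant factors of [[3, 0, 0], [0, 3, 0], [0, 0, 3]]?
x - 3, x - 3, x - 3

The Jordan structure of A has elementary divisors (x - 3), (x - 3), (x - 3). Arranging the block sizes at each eigenvalue in decreasing order and taking row products gives the invariant factors.

Invariant factors (smallest first, each dividing the next): x - 3, x - 3, x - 3.

Check: the last factor x - 3 is the minimal polynomial, and the product (x - 3)^3 is the characteristic polynomial.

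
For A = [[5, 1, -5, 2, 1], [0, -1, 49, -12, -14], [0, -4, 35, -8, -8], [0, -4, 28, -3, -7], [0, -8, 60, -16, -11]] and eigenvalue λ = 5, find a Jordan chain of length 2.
v_1 = [[0, 1, 2, 2, 5]]^T, v_2 = [[0, -2, 0, 1, 0]]^T

We seek v_1 ∈ ker((A - 5I)^2) \ ker(A - 5I), then set v_{i+1} = (A - 5I) v_i.

One such chain is v_1 = [[0, 1, 2, 2, 5]]^T, v_2 = [[0, -2, 0, 1, 0]]^T. Check: (A - 5I) v_2 = [[0, 0, 0, 0, 0]]^T = 0.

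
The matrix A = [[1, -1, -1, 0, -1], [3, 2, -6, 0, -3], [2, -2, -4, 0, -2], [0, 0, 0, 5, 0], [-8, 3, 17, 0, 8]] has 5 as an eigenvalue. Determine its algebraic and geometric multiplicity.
The characteristic polynomial is x^2(x - 5)^2(x - 2), so the factor x - 5 appears with exponent 2: the algebraic multiplicity is 2.

rank(A - 5I) = 3, so the eigenspace has dimension 5 - 3 = 2: the geometric multiplicity is 2.

algebraic multiplicity 2, geometric multiplicity 2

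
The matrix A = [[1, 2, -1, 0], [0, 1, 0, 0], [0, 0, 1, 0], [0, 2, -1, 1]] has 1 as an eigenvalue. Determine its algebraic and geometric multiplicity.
algebraic multiplicity 4, geometric multiplicity 3

The characteristic polynomial is (x - 1)^4, so the factor x - 1 appears with exponent 4: the algebraic multiplicity is 4.

rank(A - I) = 1, so the eigenspace has dimension 4 - 1 = 3: the geometric multiplicity is 3.

Since 3 < 4, A is not diagonalizable.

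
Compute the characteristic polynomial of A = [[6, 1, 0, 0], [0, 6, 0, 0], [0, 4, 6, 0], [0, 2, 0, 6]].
xI - A = [[x - 6, -1, 0, 0], [0, x - 6, 0, 0], [0, -4, x - 6, 0], [0, -2, 0, x - 6]].

Expanding det(xI - A) along the first row:
det(xI - A) = + (x - 6)·det([[x - 6, 0, 0], [-4, x - 6, 0], [-2, 0, x - 6]]) - (-1)·det([[0, 0, 0], [0, x - 6, 0], [0, 0, x - 6]]) + (0)·det([[0, x - 6, 0], [0, -4, 0], [0, -2, x - 6]]) - (0)·det([[0, x - 6, 0], [0, -4, x - 6], [0, -2, 0]]).

Evaluating gives χ_A(x) = x^4 - 24x^3 + 216x^2 - 864x + 1296 = (x - 6)^4.

χ_A(x) = (x - 6)^4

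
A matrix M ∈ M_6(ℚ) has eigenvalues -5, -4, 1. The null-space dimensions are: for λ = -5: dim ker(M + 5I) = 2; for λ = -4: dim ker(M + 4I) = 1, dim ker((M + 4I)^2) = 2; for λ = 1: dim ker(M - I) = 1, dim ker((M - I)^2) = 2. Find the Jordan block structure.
Jordan blocks: (-5, 1), (-5, 1), (-4, 2), (1, 2)

λ = -5: successive nullity increments [2] count blocks of size ≥ k; block sizes are [1, 1].
λ = -4: successive nullity increments [1, 1] count blocks of size ≥ k; block sizes are [2].
λ = 1: successive nullity increments [1, 1] count blocks of size ≥ k; block sizes are [2].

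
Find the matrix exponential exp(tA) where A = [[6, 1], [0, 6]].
e^{tA} = [[e^{6*t}, t*e^{6*t}], [0, e^{6*t}]]

A has Jordan form J = [[6, 1], [0, 6]] with A = PJP^{-1}, so e^{tA} = P e^{tJ} P^{-1}.

For a Jordan block J_k(λ), e^{tJ_k(λ)} = e^{λt} · (I + tN + t^2 N^2/2! + ... + t^{k-1} N^{k-1}/(k-1)!) where N is the nilpotent superdiagonal part.

Assembling the blocks and conjugating back gives the entries of e^{tA} as shown above.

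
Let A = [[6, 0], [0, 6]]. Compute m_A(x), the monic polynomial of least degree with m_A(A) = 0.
m_A(x) = x - 6

The characteristic polynomial factors as (x - 6)^2. The minimal polynomial is ∏(x - λ)^{k_λ} where k_λ is the size of the largest Jordan block at λ.

For λ = 6: rank(A - 6I) = 0, and the largest Jordan block has size 1 (the smallest k with rank((A - 6I)^k) = rank((A - 6I)^(k+1))).

So m_A(x) = x - 6.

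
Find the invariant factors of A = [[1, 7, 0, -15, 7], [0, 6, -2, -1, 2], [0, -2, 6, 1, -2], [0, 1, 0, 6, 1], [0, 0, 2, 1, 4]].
The Jordan structure of A has elementary divisors (x - 1), (x - 4), (x - 6)^3. Arranging the block sizes at each eigenvalue in decreasing order and taking row products gives the invariant factors.

Invariant factors (smallest first, each dividing the next): (x - 6)^3(x - 4)(x - 1).

Check: the last factor (x - 6)^3(x - 4)(x - 1) is the minimal polynomial, and the product (x - 6)^3(x - 4)(x - 1) is the characteristic polynomial.

(x - 6)^3(x - 4)(x - 1)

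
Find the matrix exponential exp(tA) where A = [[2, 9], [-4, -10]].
e^{tA} = [[(6*t + 1)*e^{-4*t}, 9*t*e^{-4*t}], [-4*t*e^{-4*t}, (1 - 6*t)*e^{-4*t}]]

A has Jordan form J = [[-4, 1], [0, -4]] with A = PJP^{-1}, so e^{tA} = P e^{tJ} P^{-1}.

For a Jordan block J_k(λ), e^{tJ_k(λ)} = e^{λt} · (I + tN + t^2 N^2/2! + ... + t^{k-1} N^{k-1}/(k-1)!) where N is the nilpotent superdiagonal part.

Assembling the blocks and conjugating back gives the entries of e^{tA} as shown above.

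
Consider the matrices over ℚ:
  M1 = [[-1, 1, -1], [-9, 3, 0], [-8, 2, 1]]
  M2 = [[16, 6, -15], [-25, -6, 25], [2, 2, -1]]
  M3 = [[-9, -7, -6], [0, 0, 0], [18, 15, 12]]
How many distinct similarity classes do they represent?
Characteristic polynomials: χ_{M1} = x^2(x - 3), χ_{M2} = (x - 4)^2(x - 1), χ_{M3} = x^2(x - 3).

{M1, M3}: invariant factors x^2(x - 3).

{M2}: invariant factors (x - 4)^2(x - 1).

Matrices are similar if and only if their invariant-factor lists agree; the partition into similarity classes is {M1, M3}, {M2}.

2 classes: {M1, M3}, {M2}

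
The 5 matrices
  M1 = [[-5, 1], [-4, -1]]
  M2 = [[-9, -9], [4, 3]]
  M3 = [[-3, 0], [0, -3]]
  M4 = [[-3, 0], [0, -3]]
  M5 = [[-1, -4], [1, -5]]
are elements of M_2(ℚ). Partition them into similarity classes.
2 classes: {M1, M2, M5}, {M3, M4}

Characteristic polynomials: χ_{M1} = (x + 3)^2, χ_{M2} = (x + 3)^2, χ_{M3} = (x + 3)^2, χ_{M4} = (x + 3)^2, χ_{M5} = (x + 3)^2.

{M1, M2, M5}: invariant factors (x + 3)^2.

{M3, M4}: invariant factors x + 3, x + 3.

Matrices are similar if and only if their invariant-factor lists agree; the partition into similarity classes is {M1, M2, M5}, {M3, M4}.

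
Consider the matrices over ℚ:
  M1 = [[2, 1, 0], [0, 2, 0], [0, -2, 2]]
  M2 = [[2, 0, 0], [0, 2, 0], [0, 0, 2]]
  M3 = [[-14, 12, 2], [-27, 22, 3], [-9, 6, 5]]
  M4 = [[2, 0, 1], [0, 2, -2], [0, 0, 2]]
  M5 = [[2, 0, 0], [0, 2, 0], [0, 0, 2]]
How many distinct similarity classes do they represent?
3 classes: {M1, M4}, {M2, M5}, {M3}

Characteristic polynomials: χ_{M1} = (x - 2)^3, χ_{M2} = (x - 2)^3, χ_{M3} = (x - 5)(x - 4)^2, χ_{M4} = (x - 2)^3, χ_{M5} = (x - 2)^3.

{M1, M4}: invariant factors x - 2, (x - 2)^2.

{M2, M5}: invariant factors x - 2, x - 2, x - 2.

{M3}: invariant factors x - 4, (x - 5)(x - 4).

Matrices are similar if and only if their invariant-factor lists agree; the partition into similarity classes is {M1, M4}, {M2, M5}, {M3}.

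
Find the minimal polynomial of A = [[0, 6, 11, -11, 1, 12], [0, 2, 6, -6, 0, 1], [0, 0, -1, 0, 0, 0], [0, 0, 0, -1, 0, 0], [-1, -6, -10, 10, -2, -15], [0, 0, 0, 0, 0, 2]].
m_A(x) = (x - 2)^2(x + 1)^3

The characteristic polynomial factors as (x - 2)^2(x + 1)^4. The minimal polynomial is ∏(x - λ)^{k_λ} where k_λ is the size of the largest Jordan block at λ.

For λ = -1: rank(A + I) = 4, and the largest Jordan block has size 3 (the smallest k with rank((A + I)^k) = rank((A + I)^(k+1))).
For λ = 2: rank(A - 2I) = 5, and the largest Jordan block has size 2 (the smallest k with rank((A - 2I)^k) = rank((A - 2I)^(k+1))).

So m_A(x) = (x - 2)^2(x + 1)^3.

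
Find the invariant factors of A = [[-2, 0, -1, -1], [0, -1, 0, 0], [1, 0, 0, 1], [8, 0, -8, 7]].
x + 1, (x - 3)^2(x + 1)

The Jordan structure of A has elementary divisors (x + 1), (x + 1), (x - 3)^2. Arranging the block sizes at each eigenvalue in decreasing order and taking row products gives the invariant factors.

Invariant factors (smallest first, each dividing the next): x + 1, (x - 3)^2(x + 1).

Check: the last factor (x - 3)^2(x + 1) is the minimal polynomial, and the product (x - 3)^2(x + 1)^2 is the characteristic polynomial.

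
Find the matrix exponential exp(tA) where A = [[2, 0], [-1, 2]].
A has Jordan form J = [[2, 1], [0, 2]] with A = PJP^{-1}, so e^{tA} = P e^{tJ} P^{-1}.

For a Jordan block J_k(λ), e^{tJ_k(λ)} = e^{λt} · (I + tN + t^2 N^2/2! + ... + t^{k-1} N^{k-1}/(k-1)!) where N is the nilpotent superdiagonal part.

Assembling the blocks and conjugating back gives the entries of e^{tA} as shown above.

e^{tA} = [[e^{2*t}, 0], [-t*e^{2*t}, e^{2*t}]]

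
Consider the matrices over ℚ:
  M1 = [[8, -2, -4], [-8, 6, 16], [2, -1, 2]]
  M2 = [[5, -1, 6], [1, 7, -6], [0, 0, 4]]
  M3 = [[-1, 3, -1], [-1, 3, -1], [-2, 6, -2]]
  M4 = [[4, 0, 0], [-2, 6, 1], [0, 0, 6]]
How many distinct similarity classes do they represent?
Characteristic polynomials: χ_{M1} = (x - 6)^2(x - 4), χ_{M2} = (x - 6)^2(x - 4), χ_{M3} = x^3, χ_{M4} = (x - 6)^2(x - 4).

{M1, M2, M4}: invariant factors (x - 6)^2(x - 4).

{M3}: invariant factors x, x^2.

Matrices are similar if and only if their invariant-factor lists agree; the partition into similarity classes is {M1, M2, M4}, {M3}.

2 classes: {M1, M2, M4}, {M3}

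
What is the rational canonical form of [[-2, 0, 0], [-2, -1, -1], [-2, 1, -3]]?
R = [[-2, 0, 0], [0, 0, -4], [0, 1, -4]]

The invariant factors of A (the non-unit diagonal entries of the Smith normal form of xI - A over ℚ[x]) are x + 2, (x + 2)^2, each dividing the next. The characteristic polynomial is their product, (x + 2)^3.

The rational canonical form is the block-diagonal matrix of companion matrices C(f_i):
R = [[-2, 0, 0], [0, 0, -4], [0, 1, -4]].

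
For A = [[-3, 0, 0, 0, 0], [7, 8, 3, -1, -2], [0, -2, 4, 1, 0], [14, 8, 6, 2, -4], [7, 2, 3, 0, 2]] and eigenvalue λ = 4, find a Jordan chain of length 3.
We seek v_1 ∈ ker((A - 4I)^3) \ ker((A - 4I)^2), then set v_{i+1} = (A - 4I) v_i.

One such chain is v_1 = [[0, 4, 4, 9, 10]]^T, v_2 = [[0, -1, 1, -2, 0]]^T, v_3 = [[0, 1, 0, 2, 1]]^T. Check: (A - 4I) v_3 = [[0, 0, 0, 0, 0]]^T = 0.

v_1 = [[0, 4, 4, 9, 10]]^T, v_2 = [[0, -1, 1, -2, 0]]^T, v_3 = [[0, 1, 0, 2, 1]]^T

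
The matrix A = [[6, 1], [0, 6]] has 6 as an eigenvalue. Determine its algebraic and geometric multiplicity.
The characteristic polynomial is (x - 6)^2, so the factor x - 6 appears with exponent 2: the algebraic multiplicity is 2.

rank(A - 6I) = 1, so the eigenspace has dimension 2 - 1 = 1: the geometric multiplicity is 1.

Since 1 < 2, A is not diagonalizable.

algebraic multiplicity 2, geometric multiplicity 1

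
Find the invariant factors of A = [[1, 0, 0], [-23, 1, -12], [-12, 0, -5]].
The Jordan structure of A has elementary divisors (x + 5), (x - 1)^2. Arranging the block sizes at each eigenvalue in decreasing order and taking row products gives the invariant factors.

Invariant factors (smallest first, each dividing the next): (x - 1)^2(x + 5).

Check: the last factor (x - 1)^2(x + 5) is the minimal polynomial, and the product (x - 1)^2(x + 5) is the characteristic polynomial.

(x - 1)^2(x + 5)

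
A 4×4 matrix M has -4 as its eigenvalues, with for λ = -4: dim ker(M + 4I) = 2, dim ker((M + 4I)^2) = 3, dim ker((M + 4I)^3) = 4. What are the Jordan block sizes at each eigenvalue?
Jordan blocks: (-4, 3), (-4, 1)

λ = -4: successive nullity increments [2, 1, 1] count blocks of size ≥ k; block sizes are [3, 1].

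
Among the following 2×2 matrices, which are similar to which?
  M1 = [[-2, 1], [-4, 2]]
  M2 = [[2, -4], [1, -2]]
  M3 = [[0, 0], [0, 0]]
Characteristic polynomials: χ_{M1} = x^2, χ_{M2} = x^2, χ_{M3} = x^2.

{M1, M2}: invariant factors x^2.

{M3}: invariant factors x, x.

Matrices are similar if and only if their invariant-factor lists agree; the partition into similarity classes is {M1, M2}, {M3}.

2 classes: {M1, M2}, {M3}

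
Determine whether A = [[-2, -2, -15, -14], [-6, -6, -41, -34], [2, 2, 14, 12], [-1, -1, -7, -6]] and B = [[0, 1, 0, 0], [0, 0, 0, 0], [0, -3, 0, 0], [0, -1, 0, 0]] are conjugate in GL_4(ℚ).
No.

Both have characteristic polynomial x^4 and minimal polynomial x^2. But rank(A) = 2 for A while rank(B) = 1 for B, so the number of Jordan blocks at λ = 0 differs. A and B are not similar.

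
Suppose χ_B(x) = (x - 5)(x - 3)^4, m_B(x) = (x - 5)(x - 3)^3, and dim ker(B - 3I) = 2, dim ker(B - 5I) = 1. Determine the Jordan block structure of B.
λ = 3: algebraic multiplicity 4 (exponent in χ_B), largest block size 3 (exponent in m_B), 2 blocks (geometric multiplicity). These force block sizes [3, 1].
λ = 5: algebraic multiplicity 1 (exponent in χ_B), largest block size 1 (exponent in m_B), 1 block (geometric multiplicity). This forces block sizes [1].

Jordan blocks: (3, 3), (3, 1), (5, 1)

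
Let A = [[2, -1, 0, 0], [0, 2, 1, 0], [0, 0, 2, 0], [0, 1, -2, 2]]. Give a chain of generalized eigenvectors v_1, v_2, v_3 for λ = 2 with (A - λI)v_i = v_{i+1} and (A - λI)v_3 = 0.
v_1 = [[2, 0, 1, 0]]^T, v_2 = [[0, 1, 0, -2]]^T, v_3 = [[-1, 0, 0, 1]]^T

We seek v_1 ∈ ker((A - 2I)^3) \ ker((A - 2I)^2), then set v_{i+1} = (A - 2I) v_i.

One such chain is v_1 = [[2, 0, 1, 0]]^T, v_2 = [[0, 1, 0, -2]]^T, v_3 = [[-1, 0, 0, 1]]^T. Check: (A - 2I) v_3 = [[0, 0, 0, 0]]^T = 0.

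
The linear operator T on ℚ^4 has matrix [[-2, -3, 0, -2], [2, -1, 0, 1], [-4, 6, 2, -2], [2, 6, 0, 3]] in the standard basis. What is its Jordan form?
The characteristic polynomial is det(xI - A) = (x - 2)^2(x + 1)^2, so the eigenvalues are -1 (algebraic multiplicity 2), 2 (algebraic multiplicity 2).

For λ = -1: rank(A + I) = 3, rank((A + I)^2) = 2. The eigenspace has dimension 4 - 3 = 1, so there is 1 Jordan block; the rank sequence gives block sizes [2].

For λ = 2: rank(A - 2I) = 2. The eigenspace has dimension 4 - 2 = 2, so there are 2 Jordan blocks; the rank sequence gives block sizes [1, 1].

Assembling the blocks gives the Jordan form J above.

J = [[-1, 1, 0, 0], [0, -1, 0, 0], [0, 0, 2, 0], [0, 0, 0, 2]]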